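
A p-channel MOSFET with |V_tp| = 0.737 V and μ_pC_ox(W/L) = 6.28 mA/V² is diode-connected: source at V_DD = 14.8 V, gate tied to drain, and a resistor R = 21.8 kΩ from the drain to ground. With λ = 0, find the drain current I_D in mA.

I_D = 0.625 mA

With gate tied to drain, V_SG = V_SD ≥ V_SG − |V_tp|, so the device is in saturation.
KCL at the drain: ½ k_p (V_SG − |V_tp|)² = (V_DD − V_SG)/R.
Let x = V_SG − 0.737. Then 68.5 x² + x − 14.06 = 0, giving x = 0.446 V (positive root), so V_SG = 1.18 V.
I_D = (V_DD − V_SG)/R = (14.8 − 1.18) / 21.8 = 0.625 mA.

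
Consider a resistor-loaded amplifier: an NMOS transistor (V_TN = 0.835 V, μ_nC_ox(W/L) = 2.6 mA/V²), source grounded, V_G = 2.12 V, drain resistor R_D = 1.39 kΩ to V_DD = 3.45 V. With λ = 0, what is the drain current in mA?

V_GS = V_G = 2.12 V, so V_ov = 2.12 − 0.835 = 1.29 V.
Assume saturation: I_D = ½ k_n V_ov² = 0.5 × 2.6 × 1.29² = 2.15 mA, giving V_DS = V_DD − I_D R_D = 3.45 − 2.15 × 1.39 = 0.466 V.
But 0.466 V < V_ov = 1.29 V, so the device is actually in triode.
In triode I_D = k_n[V_ov V_DS − ½ V_DS²] and I_D = (V_DD − V_DS)/R_D. Equating: 1.81 V_DS² − 5.644 V_DS + 3.45 = 0, giving V_DS = 0.834 V (the root below V_ov).
I_D = (3.45 − 0.834) / 1.39 = 1.88 mA.

I_D = 1.88 mA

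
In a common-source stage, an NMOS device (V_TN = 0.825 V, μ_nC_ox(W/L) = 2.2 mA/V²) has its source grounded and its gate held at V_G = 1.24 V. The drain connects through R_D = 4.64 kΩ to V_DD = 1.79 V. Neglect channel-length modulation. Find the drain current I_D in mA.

I_D = 0.189 mA

V_GS = V_G = 1.24 V, so V_ov = 1.24 − 0.825 = 0.415 V.
Assume saturation: I_D = ½ k_n V_ov² = 0.5 × 2.2 × 0.415² = 0.189 mA, giving V_DS = V_DD − I_D R_D = 1.79 − 0.189 × 4.64 = 0.911 V.
V_DS = 0.911 V ≥ V_ov = 0.415 V, confirming saturation.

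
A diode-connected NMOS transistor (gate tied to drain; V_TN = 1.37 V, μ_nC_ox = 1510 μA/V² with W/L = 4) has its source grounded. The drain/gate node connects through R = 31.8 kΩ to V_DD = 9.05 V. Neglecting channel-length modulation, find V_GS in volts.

V_GS = 1.65 V

With gate tied to drain, V_GS = V_DS ≥ V_GS − V_TN, so the device is in saturation.
k_n = μ_nC_ox · (W/L) = 6.04 mA/V².
KCL at the drain: ½ k_n (V_GS − V_TN)² = (V_DD − V_GS)/R.
Let x = V_GS − 1.37. Then 96 x² + x − 7.68 = 0, giving x = 0.278 V (positive root), so V_GS = 1.65 V.
I_D = (V_DD − V_GS)/R = (9.05 − 1.65) / 31.8 = 0.233 mA.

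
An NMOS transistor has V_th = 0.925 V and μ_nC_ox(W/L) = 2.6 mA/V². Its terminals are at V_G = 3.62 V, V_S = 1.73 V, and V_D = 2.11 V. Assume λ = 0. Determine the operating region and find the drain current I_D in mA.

V_GS = V_G − V_S = 3.62 − 1.73 = 1.89 V; V_DS = V_D − V_S = 2.11 − 1.73 = 0.38 V.
V_ov = V_GS − V_th = 1.89 − 0.925 = 0.965 V.
Since V_DS = 0.38 V < V_ov = 0.965 V, the device is in the triode region.
I_D = k_n [V_ov · V_DS − ½ V_DS²] = 2.6 × [0.965 × 0.38 − 0.5 × 0.38²] = 0.766 mA.

Triode; I_D = 0.766 mA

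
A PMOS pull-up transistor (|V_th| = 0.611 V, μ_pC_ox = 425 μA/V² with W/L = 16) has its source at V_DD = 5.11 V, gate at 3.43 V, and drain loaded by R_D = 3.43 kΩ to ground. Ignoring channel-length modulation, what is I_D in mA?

I_D = 1.43 mA

V_SG = V_DD − V_G = 5.11 − 3.43 = 1.68 V, so V_ov = 1.68 − 0.611 = 1.07 V.
k_p = μ_pC_ox · (W/L) = 6.8 mA/V².
Assume saturation: I_D = ½ k_p V_ov² = 0.5 × 6.8 × 1.07² = 3.89 mA, giving V_SD = V_DD − I_D R_D = 5.11 − 3.89 × 3.43 = -8.22 V.
But -8.22 V < V_ov = 1.07 V, so the device is actually in triode.
In triode I_D = k_p[V_ov V_SD − ½ V_SD²] and I_D = (V_DD − V_SD)/R_D. Equating: 11.7 V_SD² − 25.93 V_SD + 5.11 = 0, giving V_SD = 0.219 V (the root below V_ov).
I_D = (5.11 − 0.219) / 3.43 = 1.43 mA.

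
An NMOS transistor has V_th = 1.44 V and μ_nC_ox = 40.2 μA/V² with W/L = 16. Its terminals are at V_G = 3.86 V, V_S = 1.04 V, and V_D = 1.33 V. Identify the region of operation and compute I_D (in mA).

Triode; I_D = 0.230 mA

V_GS = V_G − V_S = 3.86 − 1.04 = 2.82 V; V_DS = V_D − V_S = 1.33 − 1.04 = 0.29 V.
k_n = μ_nC_ox · (W/L) = 0.6432 mA/V².
V_ov = V_GS − V_th = 2.82 − 1.44 = 1.38 V.
Since V_DS = 0.29 V < V_ov = 1.38 V, the device is in the triode region.
I_D = k_n [V_ov · V_DS − ½ V_DS²] = 0.6432 × [1.38 × 0.29 − 0.5 × 0.29²] = 0.23 mA.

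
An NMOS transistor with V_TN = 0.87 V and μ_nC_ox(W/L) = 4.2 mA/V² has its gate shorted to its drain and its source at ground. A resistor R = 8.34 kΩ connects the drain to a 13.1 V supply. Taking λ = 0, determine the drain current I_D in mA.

I_D = 1.37 mA

With gate tied to drain, V_GS = V_DS ≥ V_GS − V_TN, so the device is in saturation.
KCL at the drain: ½ k_n (V_GS − V_TN)² = (V_DD − V_GS)/R.
Let x = V_GS − 0.87. Then 17.5 x² + x − 12.23 = 0, giving x = 0.808 V (positive root), so V_GS = 1.68 V.
I_D = (V_DD − V_GS)/R = (13.1 − 1.68) / 8.34 = 1.37 mA.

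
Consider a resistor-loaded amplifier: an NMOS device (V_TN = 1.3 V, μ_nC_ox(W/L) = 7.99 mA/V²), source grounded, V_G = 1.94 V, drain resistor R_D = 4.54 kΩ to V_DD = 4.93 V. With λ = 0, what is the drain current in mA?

I_D = 1.03 mA

V_GS = V_G = 1.94 V, so V_ov = 1.94 − 1.3 = 0.64 V.
Assume saturation: I_D = ½ k_n V_ov² = 0.5 × 7.99 × 0.64² = 1.64 mA, giving V_DS = V_DD − I_D R_D = 4.93 − 1.64 × 4.54 = -2.5 V.
But -2.5 V < V_ov = 0.64 V, so the device is actually in triode.
In triode I_D = k_n[V_ov V_DS − ½ V_DS²] and I_D = (V_DD − V_DS)/R_D. Equating: 18.1 V_DS² − 24.22 V_DS + 4.93 = 0, giving V_DS = 0.251 V (the root below V_ov).
I_D = (4.93 − 0.251) / 4.54 = 1.03 mA.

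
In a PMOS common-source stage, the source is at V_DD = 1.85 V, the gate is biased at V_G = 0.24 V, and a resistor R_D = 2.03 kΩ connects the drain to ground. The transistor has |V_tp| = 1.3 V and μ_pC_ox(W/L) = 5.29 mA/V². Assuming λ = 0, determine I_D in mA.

I_D = 0.254 mA

V_SG = V_DD − V_G = 1.85 − 0.24 = 1.61 V, so V_ov = 1.61 − 1.3 = 0.31 V.
Assume saturation: I_D = ½ k_p V_ov² = 0.5 × 5.29 × 0.31² = 0.254 mA, giving V_SD = V_DD − I_D R_D = 1.85 − 0.254 × 2.03 = 1.33 V.
V_SD = 1.33 V ≥ V_ov = 0.31 V, confirming saturation.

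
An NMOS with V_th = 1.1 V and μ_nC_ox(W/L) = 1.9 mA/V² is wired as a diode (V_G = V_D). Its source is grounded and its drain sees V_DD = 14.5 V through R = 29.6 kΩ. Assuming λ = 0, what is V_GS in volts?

With gate tied to drain, V_GS = V_DS ≥ V_GS − V_th, so the device is in saturation.
KCL at the drain: ½ k_n (V_GS − V_th)² = (V_DD − V_GS)/R.
Let x = V_GS − 1.1. Then 28.1 x² + x − 13.4 = 0, giving x = 0.673 V (positive root), so V_GS = 1.77 V.
I_D = (V_DD − V_GS)/R = (14.5 − 1.77) / 29.6 = 0.43 mA.

V_GS = 1.77 V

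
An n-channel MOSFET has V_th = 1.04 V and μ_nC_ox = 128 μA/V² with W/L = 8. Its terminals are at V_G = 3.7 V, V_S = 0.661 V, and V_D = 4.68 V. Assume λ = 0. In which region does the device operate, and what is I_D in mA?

Saturation; I_D = 2.05 mA

V_GS = V_G − V_S = 3.7 − 0.661 = 3.04 V; V_DS = V_D − V_S = 4.68 − 0.661 = 4.02 V.
k_n = μ_nC_ox · (W/L) = 1.024 mA/V².
V_ov = V_GS − V_th = 3.04 − 1.04 = 2 V.
Since V_DS = 4.02 V ≥ V_ov = 2 V, the device is in saturation.
I_D = ½ k_n V_ov² = 0.5 × 1.024 × 2² = 2.05 mA.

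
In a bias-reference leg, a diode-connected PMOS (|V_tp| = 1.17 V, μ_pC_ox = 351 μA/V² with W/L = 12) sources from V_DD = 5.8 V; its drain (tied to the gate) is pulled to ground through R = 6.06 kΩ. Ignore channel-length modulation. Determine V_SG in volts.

V_SG = 1.73 V

With gate tied to drain, V_SG = V_SD ≥ V_SG − |V_tp|, so the device is in saturation.
k_p = μ_pC_ox · (W/L) = 4.212 mA/V².
KCL at the drain: ½ k_p (V_SG − |V_tp|)² = (V_DD − V_SG)/R.
Let x = V_SG − 1.17. Then 12.8 x² + x − 4.63 = 0, giving x = 0.564 V (positive root), so V_SG = 1.73 V.
I_D = (V_DD − V_SG)/R = (5.8 − 1.73) / 6.06 = 0.671 mA.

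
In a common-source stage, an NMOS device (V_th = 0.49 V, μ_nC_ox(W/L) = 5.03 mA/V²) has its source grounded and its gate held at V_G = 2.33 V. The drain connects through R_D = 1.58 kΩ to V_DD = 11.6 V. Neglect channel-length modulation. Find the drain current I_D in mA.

I_D = 6.71 mA

V_GS = V_G = 2.33 V, so V_ov = 2.33 − 0.49 = 1.84 V.
Assume saturation: I_D = ½ k_n V_ov² = 0.5 × 5.03 × 1.84² = 8.51 mA, giving V_DS = V_DD − I_D R_D = 11.6 − 8.51 × 1.58 = -1.85 V.
But -1.85 V < V_ov = 1.84 V, so the device is actually in triode.
In triode I_D = k_n[V_ov V_DS − ½ V_DS²] and I_D = (V_DD − V_DS)/R_D. Equating: 3.97 V_DS² − 15.62 V_DS + 11.6 = 0, giving V_DS = 0.994 V (the root below V_ov).
I_D = (11.6 − 0.994) / 1.58 = 6.71 mA.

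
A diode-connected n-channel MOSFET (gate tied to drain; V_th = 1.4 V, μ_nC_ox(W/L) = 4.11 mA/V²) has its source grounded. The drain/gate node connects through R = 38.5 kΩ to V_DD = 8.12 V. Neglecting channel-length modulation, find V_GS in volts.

With gate tied to drain, V_GS = V_DS ≥ V_GS − V_th, so the device is in saturation.
KCL at the drain: ½ k_n (V_GS − V_th)² = (V_DD − V_GS)/R.
Let x = V_GS − 1.4. Then 79.1 x² + x − 6.72 = 0, giving x = 0.285 V (positive root), so V_GS = 1.69 V.
I_D = (V_DD − V_GS)/R = (8.12 − 1.69) / 38.5 = 0.167 mA.

V_GS = 1.69 V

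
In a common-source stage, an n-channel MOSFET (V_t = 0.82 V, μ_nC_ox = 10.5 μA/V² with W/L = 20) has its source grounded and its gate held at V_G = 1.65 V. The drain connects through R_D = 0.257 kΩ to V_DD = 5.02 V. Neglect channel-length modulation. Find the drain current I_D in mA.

I_D = 0.0723 mA

V_GS = V_G = 1.65 V, so V_ov = 1.65 − 0.82 = 0.83 V.
k_n = μ_nC_ox · (W/L) = 0.21 mA/V².
Assume saturation: I_D = ½ k_n V_ov² = 0.5 × 0.21 × 0.83² = 0.0723 mA, giving V_DS = V_DD − I_D R_D = 5.02 − 0.0723 × 0.257 = 5 V.
V_DS = 5 V ≥ V_ov = 0.83 V, confirming saturation.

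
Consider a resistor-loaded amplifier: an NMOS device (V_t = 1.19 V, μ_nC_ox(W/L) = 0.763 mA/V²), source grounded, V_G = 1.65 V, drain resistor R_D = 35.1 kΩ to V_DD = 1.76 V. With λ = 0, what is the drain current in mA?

I_D = 0.0457 mA

V_GS = V_G = 1.65 V, so V_ov = 1.65 − 1.19 = 0.46 V.
Assume saturation: I_D = ½ k_n V_ov² = 0.5 × 0.763 × 0.46² = 0.0807 mA, giving V_DS = V_DD − I_D R_D = 1.76 − 0.0807 × 35.1 = -1.07 V.
But -1.07 V < V_ov = 0.46 V, so the device is actually in triode.
In triode I_D = k_n[V_ov V_DS − ½ V_DS²] and I_D = (V_DD − V_DS)/R_D. Equating: 13.4 V_DS² − 13.32 V_DS + 1.76 = 0, giving V_DS = 0.157 V (the root below V_ov).
I_D = (1.76 − 0.157) / 35.1 = 0.0457 mA.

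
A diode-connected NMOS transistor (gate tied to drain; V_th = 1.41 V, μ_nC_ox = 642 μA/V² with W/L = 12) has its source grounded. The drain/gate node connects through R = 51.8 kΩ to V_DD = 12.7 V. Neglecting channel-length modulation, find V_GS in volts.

With gate tied to drain, V_GS = V_DS ≥ V_GS − V_th, so the device is in saturation.
k_n = μ_nC_ox · (W/L) = 7.704 mA/V².
KCL at the drain: ½ k_n (V_GS − V_th)² = (V_DD − V_GS)/R.
Let x = V_GS − 1.41. Then 200 x² + x − 11.29 = 0, giving x = 0.235 V (positive root), so V_GS = 1.65 V.
I_D = (V_DD − V_GS)/R = (12.7 − 1.65) / 51.8 = 0.213 mA.

V_GS = 1.65 V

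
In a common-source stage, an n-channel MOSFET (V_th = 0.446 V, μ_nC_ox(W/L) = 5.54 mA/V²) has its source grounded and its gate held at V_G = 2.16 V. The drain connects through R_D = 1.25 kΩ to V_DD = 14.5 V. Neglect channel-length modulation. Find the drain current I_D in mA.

V_GS = V_G = 2.16 V, so V_ov = 2.16 − 0.446 = 1.71 V.
Assume saturation: I_D = ½ k_n V_ov² = 0.5 × 5.54 × 1.71² = 8.14 mA, giving V_DS = V_DD − I_D R_D = 14.5 − 8.14 × 1.25 = 4.33 V.
V_DS = 4.33 V ≥ V_ov = 1.71 V, confirming saturation.

I_D = 8.14 mA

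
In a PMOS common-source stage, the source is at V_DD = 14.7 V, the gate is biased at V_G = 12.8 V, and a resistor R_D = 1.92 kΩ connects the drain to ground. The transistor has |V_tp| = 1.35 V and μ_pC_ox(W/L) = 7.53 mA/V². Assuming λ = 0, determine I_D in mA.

V_SG = V_DD − V_G = 14.7 − 12.8 = 1.9 V, so V_ov = 1.9 − 1.35 = 0.55 V.
Assume saturation: I_D = ½ k_p V_ov² = 0.5 × 7.53 × 0.55² = 1.14 mA, giving V_SD = V_DD − I_D R_D = 14.7 − 1.14 × 1.92 = 12.5 V.
V_SD = 12.5 V ≥ V_ov = 0.55 V, confirming saturation.

I_D = 1.14 mA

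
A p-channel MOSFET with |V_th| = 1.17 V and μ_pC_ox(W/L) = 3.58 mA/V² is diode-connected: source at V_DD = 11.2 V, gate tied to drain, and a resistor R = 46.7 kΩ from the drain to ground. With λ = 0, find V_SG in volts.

With gate tied to drain, V_SG = V_SD ≥ V_SG − |V_th|, so the device is in saturation.
KCL at the drain: ½ k_p (V_SG − |V_th|)² = (V_DD − V_SG)/R.
Let x = V_SG − 1.17. Then 83.6 x² + x − 10.03 = 0, giving x = 0.34 V (positive root), so V_SG = 1.51 V.
I_D = (V_DD − V_SG)/R = (11.2 − 1.51) / 46.7 = 0.207 mA.

V_SG = 1.51 V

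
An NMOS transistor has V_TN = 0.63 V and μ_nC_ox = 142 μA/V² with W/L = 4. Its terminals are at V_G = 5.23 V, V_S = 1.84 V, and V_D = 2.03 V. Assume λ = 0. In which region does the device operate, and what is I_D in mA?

V_GS = V_G − V_S = 5.23 − 1.84 = 3.39 V; V_DS = V_D − V_S = 2.03 − 1.84 = 0.19 V.
k_n = μ_nC_ox · (W/L) = 0.568 mA/V².
V_ov = V_GS − V_TN = 3.39 − 0.63 = 2.76 V.
Since V_DS = 0.19 V < V_ov = 2.76 V, the device is in the triode region.
I_D = k_n [V_ov · V_DS − ½ V_DS²] = 0.568 × [2.76 × 0.19 − 0.5 × 0.19²] = 0.288 mA.

Triode; I_D = 0.288 mA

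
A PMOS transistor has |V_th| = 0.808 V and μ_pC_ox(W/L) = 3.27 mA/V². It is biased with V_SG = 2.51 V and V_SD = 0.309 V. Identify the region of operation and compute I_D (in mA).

V_ov = V_SG − |V_th| = 2.51 − 0.808 = 1.7 V.
Since V_SD = 0.309 V < V_ov = 1.7 V, the device is in the triode region.
I_D = k_p [V_ov · V_SD − ½ V_SD²] = 3.27 × [1.7 × 0.309 − 0.5 × 0.309²] = 1.56 mA.

Triode; I_D = 1.56 mA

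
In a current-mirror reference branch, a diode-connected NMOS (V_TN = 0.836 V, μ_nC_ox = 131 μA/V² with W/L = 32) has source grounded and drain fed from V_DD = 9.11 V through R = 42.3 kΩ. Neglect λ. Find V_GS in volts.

V_GS = 1.14 V

With gate tied to drain, V_GS = V_DS ≥ V_GS − V_TN, so the device is in saturation.
k_n = μ_nC_ox · (W/L) = 4.192 mA/V².
KCL at the drain: ½ k_n (V_GS − V_TN)² = (V_DD − V_GS)/R.
Let x = V_GS − 0.836. Then 88.7 x² + x − 8.274 = 0, giving x = 0.3 V (positive root), so V_GS = 1.14 V.
I_D = (V_DD − V_GS)/R = (9.11 − 1.14) / 42.3 = 0.189 mA.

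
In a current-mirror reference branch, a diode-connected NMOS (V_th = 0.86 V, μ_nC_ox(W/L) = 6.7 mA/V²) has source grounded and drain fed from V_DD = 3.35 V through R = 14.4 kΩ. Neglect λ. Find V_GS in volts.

V_GS = 1.08 V

With gate tied to drain, V_GS = V_DS ≥ V_GS − V_th, so the device is in saturation.
KCL at the drain: ½ k_n (V_GS − V_th)² = (V_DD − V_GS)/R.
Let x = V_GS − 0.86. Then 48.2 x² + x − 2.49 = 0, giving x = 0.217 V (positive root), so V_GS = 1.08 V.
I_D = (V_DD − V_GS)/R = (3.35 − 1.08) / 14.4 = 0.158 mA.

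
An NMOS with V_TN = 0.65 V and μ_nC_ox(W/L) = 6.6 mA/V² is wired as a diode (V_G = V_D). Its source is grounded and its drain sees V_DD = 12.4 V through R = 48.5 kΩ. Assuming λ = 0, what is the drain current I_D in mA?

I_D = 0.237 mA

With gate tied to drain, V_GS = V_DS ≥ V_GS − V_TN, so the device is in saturation.
KCL at the drain: ½ k_n (V_GS − V_TN)² = (V_DD − V_GS)/R.
Let x = V_GS − 0.65. Then 160 x² + x − 11.75 = 0, giving x = 0.268 V (positive root), so V_GS = 0.918 V.
I_D = (V_DD − V_GS)/R = (12.4 − 0.918) / 48.5 = 0.237 mA.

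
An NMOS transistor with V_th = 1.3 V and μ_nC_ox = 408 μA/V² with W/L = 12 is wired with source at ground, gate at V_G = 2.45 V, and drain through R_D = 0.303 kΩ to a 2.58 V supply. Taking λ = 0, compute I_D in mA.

I_D = 3.24 mA

V_GS = V_G = 2.45 V, so V_ov = 2.45 − 1.3 = 1.15 V.
k_n = μ_nC_ox · (W/L) = 4.896 mA/V².
Assume saturation: I_D = ½ k_n V_ov² = 0.5 × 4.896 × 1.15² = 3.24 mA, giving V_DS = V_DD − I_D R_D = 2.58 − 3.24 × 0.303 = 1.6 V.
V_DS = 1.6 V ≥ V_ov = 1.15 V, confirming saturation.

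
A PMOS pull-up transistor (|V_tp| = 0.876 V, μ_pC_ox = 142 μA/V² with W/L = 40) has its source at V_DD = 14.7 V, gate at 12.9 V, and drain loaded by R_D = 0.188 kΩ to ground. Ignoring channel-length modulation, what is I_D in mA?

I_D = 2.42 mA

V_SG = V_DD − V_G = 14.7 − 12.9 = 1.8 V, so V_ov = 1.8 − 0.876 = 0.924 V.
k_p = μ_pC_ox · (W/L) = 5.68 mA/V².
Assume saturation: I_D = ½ k_p V_ov² = 0.5 × 5.68 × 0.924² = 2.42 mA, giving V_SD = V_DD − I_D R_D = 14.7 − 2.42 × 0.188 = 14.2 V.
V_SD = 14.2 V ≥ V_ov = 0.924 V, confirming saturation.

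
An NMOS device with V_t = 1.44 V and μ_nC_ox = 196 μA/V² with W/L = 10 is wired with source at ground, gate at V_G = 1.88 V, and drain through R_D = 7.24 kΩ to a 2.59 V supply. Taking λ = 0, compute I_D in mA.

V_GS = V_G = 1.88 V, so V_ov = 1.88 − 1.44 = 0.44 V.
k_n = μ_nC_ox · (W/L) = 1.96 mA/V².
Assume saturation: I_D = ½ k_n V_ov² = 0.5 × 1.96 × 0.44² = 0.19 mA, giving V_DS = V_DD − I_D R_D = 2.59 − 0.19 × 7.24 = 1.22 V.
V_DS = 1.22 V ≥ V_ov = 0.44 V, confirming saturation.

I_D = 0.190 mA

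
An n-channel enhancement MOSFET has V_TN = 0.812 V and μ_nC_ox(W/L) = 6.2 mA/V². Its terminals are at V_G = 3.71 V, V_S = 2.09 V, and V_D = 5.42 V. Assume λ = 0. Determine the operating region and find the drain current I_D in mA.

V_GS = V_G − V_S = 3.71 − 2.09 = 1.62 V; V_DS = V_D − V_S = 5.42 − 2.09 = 3.33 V.
V_ov = V_GS − V_TN = 1.62 − 0.812 = 0.808 V.
Since V_DS = 3.33 V ≥ V_ov = 0.808 V, the device is in saturation.
I_D = ½ k_n V_ov² = 0.5 × 6.2 × 0.808² = 2.02 mA.

Saturation; I_D = 2.02 mA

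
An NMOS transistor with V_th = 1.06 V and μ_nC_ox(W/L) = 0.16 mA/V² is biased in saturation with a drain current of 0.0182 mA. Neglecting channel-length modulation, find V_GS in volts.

In saturation I_D = ½ k_n (V_GS − V_th)², so V_GS − V_th = √(2 I_D / k_n) = √(2 × 0.0182 / 0.16) = 0.477 V.
V_GS = 1.06 + 0.477 = 1.54 V.

V_GS = 1.54 V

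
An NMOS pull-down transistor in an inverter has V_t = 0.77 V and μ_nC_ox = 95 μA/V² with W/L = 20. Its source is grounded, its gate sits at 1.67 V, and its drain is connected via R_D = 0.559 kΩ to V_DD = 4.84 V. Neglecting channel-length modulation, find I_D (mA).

V_GS = V_G = 1.67 V, so V_ov = 1.67 − 0.77 = 0.9 V.
k_n = μ_nC_ox · (W/L) = 1.9 mA/V².
Assume saturation: I_D = ½ k_n V_ov² = 0.5 × 1.9 × 0.9² = 0.769 mA, giving V_DS = V_DD − I_D R_D = 4.84 − 0.769 × 0.559 = 4.41 V.
V_DS = 4.41 V ≥ V_ov = 0.9 V, confirming saturation.

I_D = 0.769 mA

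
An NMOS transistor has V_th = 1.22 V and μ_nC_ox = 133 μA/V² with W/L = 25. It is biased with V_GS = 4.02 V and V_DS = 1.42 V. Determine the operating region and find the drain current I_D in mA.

Triode; I_D = 9.87 mA

k_n = μ_nC_ox · (W/L) = 3.325 mA/V².
V_ov = V_GS − V_th = 4.02 − 1.22 = 2.8 V.
Since V_DS = 1.42 V < V_ov = 2.8 V, the device is in the triode region.
I_D = k_n [V_ov · V_DS − ½ V_DS²] = 3.325 × [2.8 × 1.42 − 0.5 × 1.42²] = 9.87 mA.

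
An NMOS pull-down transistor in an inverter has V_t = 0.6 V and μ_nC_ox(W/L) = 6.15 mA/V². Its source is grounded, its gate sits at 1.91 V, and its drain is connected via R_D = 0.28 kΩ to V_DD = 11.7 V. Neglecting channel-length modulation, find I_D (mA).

I_D = 5.28 mA

V_GS = V_G = 1.91 V, so V_ov = 1.91 − 0.6 = 1.31 V.
Assume saturation: I_D = ½ k_n V_ov² = 0.5 × 6.15 × 1.31² = 5.28 mA, giving V_DS = V_DD − I_D R_D = 11.7 − 5.28 × 0.28 = 10.2 V.
V_DS = 10.2 V ≥ V_ov = 1.31 V, confirming saturation.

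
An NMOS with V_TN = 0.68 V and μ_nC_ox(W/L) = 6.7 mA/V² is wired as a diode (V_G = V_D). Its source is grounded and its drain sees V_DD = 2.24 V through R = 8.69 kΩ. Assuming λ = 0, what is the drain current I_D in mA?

I_D = 0.155 mA

With gate tied to drain, V_GS = V_DS ≥ V_GS − V_TN, so the device is in saturation.
KCL at the drain: ½ k_n (V_GS − V_TN)² = (V_DD − V_GS)/R.
Let x = V_GS − 0.68. Then 29.1 x² + x − 1.56 = 0, giving x = 0.215 V (positive root), so V_GS = 0.895 V.
I_D = (V_DD − V_GS)/R = (2.24 − 0.895) / 8.69 = 0.155 mA.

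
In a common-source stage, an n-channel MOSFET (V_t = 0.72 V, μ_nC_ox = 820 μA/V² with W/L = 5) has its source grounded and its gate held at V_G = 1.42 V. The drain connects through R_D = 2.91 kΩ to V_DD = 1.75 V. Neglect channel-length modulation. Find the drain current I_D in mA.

V_GS = V_G = 1.42 V, so V_ov = 1.42 − 0.72 = 0.7 V.
k_n = μ_nC_ox · (W/L) = 4.1 mA/V².
Assume saturation: I_D = ½ k_n V_ov² = 0.5 × 4.1 × 0.7² = 1 mA, giving V_DS = V_DD − I_D R_D = 1.75 − 1 × 2.91 = -1.17 V.
But -1.17 V < V_ov = 0.7 V, so the device is actually in triode.
In triode I_D = k_n[V_ov V_DS − ½ V_DS²] and I_D = (V_DD − V_DS)/R_D. Equating: 5.97 V_DS² − 9.352 V_DS + 1.75 = 0, giving V_DS = 0.217 V (the root below V_ov).
I_D = (1.75 − 0.217) / 2.91 = 0.527 mA.

I_D = 0.527 mA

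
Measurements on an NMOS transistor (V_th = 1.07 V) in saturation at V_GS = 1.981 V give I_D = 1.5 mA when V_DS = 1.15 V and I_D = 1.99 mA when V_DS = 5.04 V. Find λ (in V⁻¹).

λ = 0.0930 V⁻¹

With V_GS fixed, I_D ∝ (1 + λ V_DS) in saturation, so I_D2/I_D1 = (1 + λ V_DS2)/(1 + λ V_DS1).
1.99/1.5 = 1.327 = (1 + 5.04 λ)/(1 + 1.15 λ).
Solving: λ (I_D1 V_DS2 − I_D2 V_DS1) = I_D2 − I_D1, so λ = (1.99 − 1.5) / (1.5 × 5.04 − 1.99 × 1.15) = 0.49 / 5.27 = 0.093 V⁻¹.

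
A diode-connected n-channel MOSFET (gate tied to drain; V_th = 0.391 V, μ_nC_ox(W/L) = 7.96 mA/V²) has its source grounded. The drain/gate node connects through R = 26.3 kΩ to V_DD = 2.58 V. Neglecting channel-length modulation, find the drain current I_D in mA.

I_D = 0.0779 mA

With gate tied to drain, V_GS = V_DS ≥ V_GS − V_th, so the device is in saturation.
KCL at the drain: ½ k_n (V_GS − V_th)² = (V_DD − V_GS)/R.
Let x = V_GS − 0.391. Then 105 x² + x − 2.189 = 0, giving x = 0.14 V (positive root), so V_GS = 0.531 V.
I_D = (V_DD − V_GS)/R = (2.58 − 0.531) / 26.3 = 0.0779 mA.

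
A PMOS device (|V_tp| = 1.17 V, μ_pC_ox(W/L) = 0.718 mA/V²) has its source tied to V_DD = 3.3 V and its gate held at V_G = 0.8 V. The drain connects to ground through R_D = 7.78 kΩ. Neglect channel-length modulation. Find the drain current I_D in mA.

V_SG = V_DD − V_G = 3.3 − 0.8 = 2.5 V, so V_ov = 2.5 − 1.17 = 1.33 V.
Assume saturation: I_D = ½ k_p V_ov² = 0.5 × 0.718 × 1.33² = 0.635 mA, giving V_SD = V_DD − I_D R_D = 3.3 − 0.635 × 7.78 = -1.64 V.
But -1.64 V < V_ov = 1.33 V, so the device is actually in triode.
In triode I_D = k_p[V_ov V_SD − ½ V_SD²] and I_D = (V_DD − V_SD)/R_D. Equating: 2.79 V_SD² − 8.429 V_SD + 3.3 = 0, giving V_SD = 0.462 V (the root below V_ov).
I_D = (3.3 − 0.462) / 7.78 = 0.365 mA.

I_D = 0.365 mA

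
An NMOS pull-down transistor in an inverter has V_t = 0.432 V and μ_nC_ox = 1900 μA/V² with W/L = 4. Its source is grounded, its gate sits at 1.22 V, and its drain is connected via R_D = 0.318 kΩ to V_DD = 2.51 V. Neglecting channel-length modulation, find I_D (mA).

I_D = 2.36 mA

V_GS = V_G = 1.22 V, so V_ov = 1.22 − 0.432 = 0.788 V.
k_n = μ_nC_ox · (W/L) = 7.6 mA/V².
Assume saturation: I_D = ½ k_n V_ov² = 0.5 × 7.6 × 0.788² = 2.36 mA, giving V_DS = V_DD − I_D R_D = 2.51 − 2.36 × 0.318 = 1.76 V.
V_DS = 1.76 V ≥ V_ov = 0.788 V, confirming saturation.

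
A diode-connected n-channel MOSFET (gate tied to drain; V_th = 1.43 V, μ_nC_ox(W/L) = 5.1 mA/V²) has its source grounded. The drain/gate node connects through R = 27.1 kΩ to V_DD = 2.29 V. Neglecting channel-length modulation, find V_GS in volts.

V_GS = 1.53 V

With gate tied to drain, V_GS = V_DS ≥ V_GS − V_th, so the device is in saturation.
KCL at the drain: ½ k_n (V_GS − V_th)² = (V_DD − V_GS)/R.
Let x = V_GS − 1.43. Then 69.1 x² + x − 0.86 = 0, giving x = 0.105 V (positive root), so V_GS = 1.53 V.
I_D = (V_DD − V_GS)/R = (2.29 − 1.53) / 27.1 = 0.0279 mA.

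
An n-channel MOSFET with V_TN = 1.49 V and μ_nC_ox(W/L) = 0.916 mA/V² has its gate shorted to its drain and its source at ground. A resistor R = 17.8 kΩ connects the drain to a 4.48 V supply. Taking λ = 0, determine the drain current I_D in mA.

With gate tied to drain, V_GS = V_DS ≥ V_GS − V_TN, so the device is in saturation.
KCL at the drain: ½ k_n (V_GS − V_TN)² = (V_DD − V_GS)/R.
Let x = V_GS − 1.49. Then 8.15 x² + x − 2.99 = 0, giving x = 0.547 V (positive root), so V_GS = 2.04 V.
I_D = (V_DD − V_GS)/R = (4.48 − 2.04) / 17.8 = 0.137 mA.

I_D = 0.137 mA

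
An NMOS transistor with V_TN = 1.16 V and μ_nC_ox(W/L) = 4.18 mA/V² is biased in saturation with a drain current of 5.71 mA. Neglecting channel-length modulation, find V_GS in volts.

In saturation I_D = ½ k_n (V_GS − V_TN)², so V_GS − V_TN = √(2 I_D / k_n) = √(2 × 5.71 / 4.18) = 1.65 V.
V_GS = 1.16 + 1.65 = 2.81 V.

V_GS = 2.81 V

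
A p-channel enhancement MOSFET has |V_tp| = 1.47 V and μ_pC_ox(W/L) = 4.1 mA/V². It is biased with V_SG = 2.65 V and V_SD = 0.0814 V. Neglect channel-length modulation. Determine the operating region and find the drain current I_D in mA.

V_ov = V_SG − |V_tp| = 2.65 − 1.47 = 1.18 V.
Since V_SD = 0.0814 V < V_ov = 1.18 V, the device is in the triode region.
I_D = k_p [V_ov · V_SD − ½ V_SD²] = 4.1 × [1.18 × 0.0814 − 0.5 × 0.0814²] = 0.38 mA.

Triode; I_D = 0.380 mA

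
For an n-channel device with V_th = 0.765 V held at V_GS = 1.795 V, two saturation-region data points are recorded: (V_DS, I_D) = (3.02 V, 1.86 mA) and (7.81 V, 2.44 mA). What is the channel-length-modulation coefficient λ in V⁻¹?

λ = 0.0810 V⁻¹

With V_GS fixed, I_D ∝ (1 + λ V_DS) in saturation, so I_D2/I_D1 = (1 + λ V_DS2)/(1 + λ V_DS1).
2.44/1.86 = 1.312 = (1 + 7.81 λ)/(1 + 3.02 λ).
Solving: λ (I_D1 V_DS2 − I_D2 V_DS1) = I_D2 − I_D1, so λ = (2.44 − 1.86) / (1.86 × 7.81 − 2.44 × 3.02) = 0.58 / 7.16 = 0.081 V⁻¹.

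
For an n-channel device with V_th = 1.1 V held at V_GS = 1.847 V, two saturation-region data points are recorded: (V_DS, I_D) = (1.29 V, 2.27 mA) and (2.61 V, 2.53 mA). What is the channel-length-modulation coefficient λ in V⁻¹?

With V_GS fixed, I_D ∝ (1 + λ V_DS) in saturation, so I_D2/I_D1 = (1 + λ V_DS2)/(1 + λ V_DS1).
2.53/2.27 = 1.115 = (1 + 2.61 λ)/(1 + 1.29 λ).
Solving: λ (I_D1 V_DS2 − I_D2 V_DS1) = I_D2 − I_D1, so λ = (2.53 − 2.27) / (2.27 × 2.61 − 2.53 × 1.29) = 0.26 / 2.66 = 0.0977 V⁻¹.

λ = 0.0977 V⁻¹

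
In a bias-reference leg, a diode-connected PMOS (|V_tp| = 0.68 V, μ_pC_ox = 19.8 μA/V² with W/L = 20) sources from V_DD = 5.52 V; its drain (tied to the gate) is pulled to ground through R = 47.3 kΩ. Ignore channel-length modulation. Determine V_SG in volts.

With gate tied to drain, V_SG = V_SD ≥ V_SG − |V_tp|, so the device is in saturation.
k_p = μ_pC_ox · (W/L) = 0.396 mA/V².
KCL at the drain: ½ k_p (V_SG − |V_tp|)² = (V_DD − V_SG)/R.
Let x = V_SG − 0.68. Then 9.37 x² + x − 4.84 = 0, giving x = 0.667 V (positive root), so V_SG = 1.35 V.
I_D = (V_DD − V_SG)/R = (5.52 − 1.35) / 47.3 = 0.0882 mA.

V_SG = 1.35 V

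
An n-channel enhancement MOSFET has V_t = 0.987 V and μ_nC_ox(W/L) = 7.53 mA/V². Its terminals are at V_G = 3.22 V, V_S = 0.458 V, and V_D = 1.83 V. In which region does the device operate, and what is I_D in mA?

V_GS = V_G − V_S = 3.22 − 0.458 = 2.76 V; V_DS = V_D − V_S = 1.83 − 0.458 = 1.37 V.
V_ov = V_GS − V_t = 2.76 − 0.987 = 1.77 V.
Since V_DS = 1.37 V < V_ov = 1.77 V, the device is in the triode region.
I_D = k_n [V_ov · V_DS − ½ V_DS²] = 7.53 × [1.77 × 1.37 − 0.5 × 1.37²] = 11.3 mA.

Triode; I_D = 11.3 mA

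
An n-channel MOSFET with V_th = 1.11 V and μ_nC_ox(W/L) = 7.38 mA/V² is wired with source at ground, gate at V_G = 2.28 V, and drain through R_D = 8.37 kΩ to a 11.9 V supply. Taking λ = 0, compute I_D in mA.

V_GS = V_G = 2.28 V, so V_ov = 2.28 − 1.11 = 1.17 V.
Assume saturation: I_D = ½ k_n V_ov² = 0.5 × 7.38 × 1.17² = 5.05 mA, giving V_DS = V_DD − I_D R_D = 11.9 − 5.05 × 8.37 = -30.4 V.
But -30.4 V < V_ov = 1.17 V, so the device is actually in triode.
In triode I_D = k_n[V_ov V_DS − ½ V_DS²] and I_D = (V_DD − V_DS)/R_D. Equating: 30.9 V_DS² − 73.27 V_DS + 11.9 = 0, giving V_DS = 0.175 V (the root below V_ov).
I_D = (11.9 − 0.175) / 8.37 = 1.4 mA.

I_D = 1.40 mA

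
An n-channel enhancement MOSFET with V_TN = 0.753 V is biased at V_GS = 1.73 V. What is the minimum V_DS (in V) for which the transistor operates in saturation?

The boundary between triode and saturation is V_DS = V_GS − V_TN = V_ov.
V_ov = 1.73 − 0.753 = 0.977 V.

V_DS,sat = 0.977 V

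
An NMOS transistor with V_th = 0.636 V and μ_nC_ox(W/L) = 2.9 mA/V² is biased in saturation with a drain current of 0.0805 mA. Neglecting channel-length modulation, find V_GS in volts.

In saturation I_D = ½ k_n (V_GS − V_th)², so V_GS − V_th = √(2 I_D / k_n) = √(2 × 0.0805 / 2.9) = 0.236 V.
V_GS = 0.636 + 0.236 = 0.872 V.

V_GS = 0.872 V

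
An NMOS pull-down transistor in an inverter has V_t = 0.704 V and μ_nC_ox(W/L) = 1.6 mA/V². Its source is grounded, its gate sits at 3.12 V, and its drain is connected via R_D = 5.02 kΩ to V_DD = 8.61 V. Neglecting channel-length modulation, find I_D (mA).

I_D = 1.62 mA

V_GS = V_G = 3.12 V, so V_ov = 3.12 − 0.704 = 2.42 V.
Assume saturation: I_D = ½ k_n V_ov² = 0.5 × 1.6 × 2.42² = 4.67 mA, giving V_DS = V_DD − I_D R_D = 8.61 − 4.67 × 5.02 = -14.8 V.
But -14.8 V < V_ov = 2.42 V, so the device is actually in triode.
In triode I_D = k_n[V_ov V_DS − ½ V_DS²] and I_D = (V_DD − V_DS)/R_D. Equating: 4.02 V_DS² − 20.41 V_DS + 8.61 = 0, giving V_DS = 0.464 V (the root below V_ov).
I_D = (8.61 − 0.464) / 5.02 = 1.62 mA.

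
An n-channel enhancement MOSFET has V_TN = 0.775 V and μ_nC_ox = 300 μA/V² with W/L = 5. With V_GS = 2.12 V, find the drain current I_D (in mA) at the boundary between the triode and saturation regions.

I_D = 1.36 mA

At the boundary V_DS = V_ov = V_GS − V_TN = 2.12 − 0.775 = 1.35 V.
k_n = μ_nC_ox · (W/L) = 1.5 mA/V².
I_D = ½ k_n V_ov² = 0.5 × 1.5 × 1.35² = 1.36 mA.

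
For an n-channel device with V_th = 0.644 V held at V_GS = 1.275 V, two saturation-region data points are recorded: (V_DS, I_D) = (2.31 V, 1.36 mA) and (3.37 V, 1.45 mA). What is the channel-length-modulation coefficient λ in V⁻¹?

With V_GS fixed, I_D ∝ (1 + λ V_DS) in saturation, so I_D2/I_D1 = (1 + λ V_DS2)/(1 + λ V_DS1).
1.45/1.36 = 1.066 = (1 + 3.37 λ)/(1 + 2.31 λ).
Solving: λ (I_D1 V_DS2 − I_D2 V_DS1) = I_D2 − I_D1, so λ = (1.45 − 1.36) / (1.36 × 3.37 − 1.45 × 2.31) = 0.09 / 1.23 = 0.073 V⁻¹.

λ = 0.0730 V⁻¹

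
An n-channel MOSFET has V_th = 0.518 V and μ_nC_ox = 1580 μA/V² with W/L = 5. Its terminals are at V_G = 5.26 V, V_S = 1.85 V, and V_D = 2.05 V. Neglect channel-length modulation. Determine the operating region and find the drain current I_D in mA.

Triode; I_D = 4.41 mA

V_GS = V_G − V_S = 5.26 − 1.85 = 3.41 V; V_DS = V_D − V_S = 2.05 − 1.85 = 0.2 V.
k_n = μ_nC_ox · (W/L) = 7.9 mA/V².
V_ov = V_GS − V_th = 3.41 − 0.518 = 2.89 V.
Since V_DS = 0.2 V < V_ov = 2.89 V, the device is in the triode region.
I_D = k_n [V_ov · V_DS − ½ V_DS²] = 7.9 × [2.89 × 0.2 − 0.5 × 0.2²] = 4.41 mA.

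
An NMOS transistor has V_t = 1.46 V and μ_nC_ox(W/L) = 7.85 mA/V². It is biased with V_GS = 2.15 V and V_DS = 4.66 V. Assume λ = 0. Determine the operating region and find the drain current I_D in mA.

V_ov = V_GS − V_t = 2.15 − 1.46 = 0.69 V.
Since V_DS = 4.66 V ≥ V_ov = 0.69 V, the device is in saturation.
I_D = ½ k_n V_ov² = 0.5 × 7.85 × 0.69² = 1.87 mA.

Saturation; I_D = 1.87 mA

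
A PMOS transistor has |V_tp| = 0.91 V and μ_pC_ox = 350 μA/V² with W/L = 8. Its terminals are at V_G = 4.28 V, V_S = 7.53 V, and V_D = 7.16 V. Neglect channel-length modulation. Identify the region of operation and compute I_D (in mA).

V_SG = V_S − V_G = 7.53 − 4.28 = 3.25 V; V_SD = V_S − V_D = 7.53 − 7.16 = 0.37 V.
k_p = μ_pC_ox · (W/L) = 2.8 mA/V².
V_ov = V_SG − |V_tp| = 3.25 − 0.91 = 2.34 V.
Since V_SD = 0.37 V < V_ov = 2.34 V, the device is in the triode region.
I_D = k_p [V_ov · V_SD − ½ V_SD²] = 2.8 × [2.34 × 0.37 − 0.5 × 0.37²] = 2.23 mA.

Triode; I_D = 2.23 mA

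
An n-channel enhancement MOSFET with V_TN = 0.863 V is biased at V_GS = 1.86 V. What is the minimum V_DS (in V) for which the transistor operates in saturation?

The boundary between triode and saturation is V_DS = V_GS − V_TN = V_ov.
V_ov = 1.86 − 0.863 = 0.997 V.

V_DS,sat = 0.997 V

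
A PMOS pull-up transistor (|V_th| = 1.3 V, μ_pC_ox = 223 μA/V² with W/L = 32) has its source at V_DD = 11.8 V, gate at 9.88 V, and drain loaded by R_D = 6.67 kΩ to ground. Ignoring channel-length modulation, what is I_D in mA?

I_D = 1.37 mA

V_SG = V_DD − V_G = 11.8 − 9.88 = 1.92 V, so V_ov = 1.92 − 1.3 = 0.62 V.
k_p = μ_pC_ox · (W/L) = 7.136 mA/V².
Assume saturation: I_D = ½ k_p V_ov² = 0.5 × 7.136 × 0.62² = 1.37 mA, giving V_SD = V_DD − I_D R_D = 11.8 − 1.37 × 6.67 = 2.65 V.
V_SD = 2.65 V ≥ V_ov = 0.62 V, confirming saturation.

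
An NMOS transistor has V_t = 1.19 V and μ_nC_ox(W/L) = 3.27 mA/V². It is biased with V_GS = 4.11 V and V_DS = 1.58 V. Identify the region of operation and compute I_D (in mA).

V_ov = V_GS − V_t = 4.11 − 1.19 = 2.92 V.
Since V_DS = 1.58 V < V_ov = 2.92 V, the device is in the triode region.
I_D = k_n [V_ov · V_DS − ½ V_DS²] = 3.27 × [2.92 × 1.58 − 0.5 × 1.58²] = 11 mA.

Triode; I_D = 11.0 mA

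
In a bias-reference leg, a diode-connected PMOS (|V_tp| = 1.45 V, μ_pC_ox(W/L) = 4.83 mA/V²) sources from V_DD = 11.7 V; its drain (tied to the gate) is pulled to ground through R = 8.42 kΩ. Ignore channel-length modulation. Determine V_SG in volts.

With gate tied to drain, V_SG = V_SD ≥ V_SG − |V_tp|, so the device is in saturation.
KCL at the drain: ½ k_p (V_SG − |V_tp|)² = (V_DD − V_SG)/R.
Let x = V_SG − 1.45. Then 20.3 x² + x − 10.25 = 0, giving x = 0.686 V (positive root), so V_SG = 2.14 V.
I_D = (V_DD − V_SG)/R = (11.7 − 2.14) / 8.42 = 1.14 mA.

V_SG = 2.14 V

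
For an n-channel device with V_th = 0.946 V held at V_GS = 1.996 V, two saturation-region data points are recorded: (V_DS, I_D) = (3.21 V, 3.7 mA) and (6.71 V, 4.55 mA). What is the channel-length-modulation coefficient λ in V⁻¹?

λ = 0.0832 V⁻¹

With V_GS fixed, I_D ∝ (1 + λ V_DS) in saturation, so I_D2/I_D1 = (1 + λ V_DS2)/(1 + λ V_DS1).
4.55/3.7 = 1.23 = (1 + 6.71 λ)/(1 + 3.21 λ).
Solving: λ (I_D1 V_DS2 − I_D2 V_DS1) = I_D2 − I_D1, so λ = (4.55 − 3.7) / (3.7 × 6.71 − 4.55 × 3.21) = 0.85 / 10.2 = 0.0832 V⁻¹.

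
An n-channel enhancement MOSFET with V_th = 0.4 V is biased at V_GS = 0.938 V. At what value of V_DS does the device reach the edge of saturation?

V_DS,sat = 0.538 V

The boundary between triode and saturation is V_DS = V_GS − V_th = V_ov.
V_ov = 0.938 − 0.4 = 0.538 V.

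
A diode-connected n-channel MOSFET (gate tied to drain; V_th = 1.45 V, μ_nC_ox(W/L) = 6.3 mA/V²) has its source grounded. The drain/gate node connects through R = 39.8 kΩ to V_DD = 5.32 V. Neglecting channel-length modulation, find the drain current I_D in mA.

With gate tied to drain, V_GS = V_DS ≥ V_GS − V_th, so the device is in saturation.
KCL at the drain: ½ k_n (V_GS − V_th)² = (V_DD − V_GS)/R.
Let x = V_GS − 1.45. Then 125 x² + x − 3.87 = 0, giving x = 0.172 V (positive root), so V_GS = 1.62 V.
I_D = (V_DD − V_GS)/R = (5.32 − 1.62) / 39.8 = 0.0929 mA.

I_D = 0.0929 mA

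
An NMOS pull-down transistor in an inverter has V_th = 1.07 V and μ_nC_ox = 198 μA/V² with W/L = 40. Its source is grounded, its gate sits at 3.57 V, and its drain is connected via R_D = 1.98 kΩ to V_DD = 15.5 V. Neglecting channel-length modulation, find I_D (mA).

V_GS = V_G = 3.57 V, so V_ov = 3.57 − 1.07 = 2.5 V.
k_n = μ_nC_ox · (W/L) = 7.92 mA/V².
Assume saturation: I_D = ½ k_n V_ov² = 0.5 × 7.92 × 2.5² = 24.8 mA, giving V_DS = V_DD − I_D R_D = 15.5 − 24.8 × 1.98 = -33.5 V.
But -33.5 V < V_ov = 2.5 V, so the device is actually in triode.
In triode I_D = k_n[V_ov V_DS − ½ V_DS²] and I_D = (V_DD − V_DS)/R_D. Equating: 7.84 V_DS² − 40.2 V_DS + 15.5 = 0, giving V_DS = 0.42 V (the root below V_ov).
I_D = (15.5 − 0.42) / 1.98 = 7.62 mA.

I_D = 7.62 mA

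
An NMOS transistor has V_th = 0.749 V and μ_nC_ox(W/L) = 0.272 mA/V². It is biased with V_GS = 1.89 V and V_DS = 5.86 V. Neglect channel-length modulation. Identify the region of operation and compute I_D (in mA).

V_ov = V_GS − V_th = 1.89 − 0.749 = 1.14 V.
Since V_DS = 5.86 V ≥ V_ov = 1.14 V, the device is in saturation.
I_D = ½ k_n V_ov² = 0.5 × 0.272 × 1.14² = 0.177 mA.

Saturation; I_D = 0.177 mA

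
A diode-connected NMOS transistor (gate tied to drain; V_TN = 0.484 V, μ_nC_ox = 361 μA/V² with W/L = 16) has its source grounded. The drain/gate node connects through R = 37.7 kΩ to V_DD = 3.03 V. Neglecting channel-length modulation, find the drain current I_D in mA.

I_D = 0.0636 mA

With gate tied to drain, V_GS = V_DS ≥ V_GS − V_TN, so the device is in saturation.
k_n = μ_nC_ox · (W/L) = 5.776 mA/V².
KCL at the drain: ½ k_n (V_GS − V_TN)² = (V_DD − V_GS)/R.
Let x = V_GS − 0.484. Then 109 x² + x − 2.546 = 0, giving x = 0.148 V (positive root), so V_GS = 0.632 V.
I_D = (V_DD − V_GS)/R = (3.03 − 0.632) / 37.7 = 0.0636 mA.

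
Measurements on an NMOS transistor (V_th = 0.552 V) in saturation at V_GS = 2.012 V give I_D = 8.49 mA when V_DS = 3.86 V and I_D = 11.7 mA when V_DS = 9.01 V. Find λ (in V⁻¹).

λ = 0.102 V⁻¹

With V_GS fixed, I_D ∝ (1 + λ V_DS) in saturation, so I_D2/I_D1 = (1 + λ V_DS2)/(1 + λ V_DS1).
11.7/8.49 = 1.378 = (1 + 9.01 λ)/(1 + 3.86 λ).
Solving: λ (I_D1 V_DS2 − I_D2 V_DS1) = I_D2 − I_D1, so λ = (11.7 − 8.49) / (8.49 × 9.01 − 11.7 × 3.86) = 3.21 / 31.3 = 0.102 V⁻¹.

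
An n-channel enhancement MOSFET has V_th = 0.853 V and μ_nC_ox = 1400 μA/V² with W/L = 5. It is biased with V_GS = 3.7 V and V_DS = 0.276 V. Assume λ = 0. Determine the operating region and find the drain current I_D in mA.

k_n = μ_nC_ox · (W/L) = 7 mA/V².
V_ov = V_GS − V_th = 3.7 − 0.853 = 2.85 V.
Since V_DS = 0.276 V < V_ov = 2.85 V, the device is in the triode region.
I_D = k_n [V_ov · V_DS − ½ V_DS²] = 7 × [2.85 × 0.276 − 0.5 × 0.276²] = 5.23 mA.

Triode; I_D = 5.23 mA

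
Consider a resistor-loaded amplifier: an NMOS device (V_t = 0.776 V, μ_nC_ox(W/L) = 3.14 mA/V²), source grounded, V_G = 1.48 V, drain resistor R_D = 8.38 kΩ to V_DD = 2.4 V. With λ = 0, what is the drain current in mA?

V_GS = V_G = 1.48 V, so V_ov = 1.48 − 0.776 = 0.704 V.
Assume saturation: I_D = ½ k_n V_ov² = 0.5 × 3.14 × 0.704² = 0.778 mA, giving V_DS = V_DD − I_D R_D = 2.4 − 0.778 × 8.38 = -4.12 V.
But -4.12 V < V_ov = 0.704 V, so the device is actually in triode.
In triode I_D = k_n[V_ov V_DS − ½ V_DS²] and I_D = (V_DD − V_DS)/R_D. Equating: 13.2 V_DS² − 19.52 V_DS + 2.4 = 0, giving V_DS = 0.135 V (the root below V_ov).
I_D = (2.4 − 0.135) / 8.38 = 0.27 mA.

I_D = 0.270 mA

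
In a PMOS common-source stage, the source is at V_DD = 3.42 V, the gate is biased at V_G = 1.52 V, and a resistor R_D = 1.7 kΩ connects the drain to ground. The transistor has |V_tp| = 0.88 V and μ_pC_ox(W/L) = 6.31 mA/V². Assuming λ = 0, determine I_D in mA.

V_SG = V_DD − V_G = 3.42 − 1.52 = 1.9 V, so V_ov = 1.9 − 0.88 = 1.02 V.
Assume saturation: I_D = ½ k_p V_ov² = 0.5 × 6.31 × 1.02² = 3.28 mA, giving V_SD = V_DD − I_D R_D = 3.42 − 3.28 × 1.7 = -2.16 V.
But -2.16 V < V_ov = 1.02 V, so the device is actually in triode.
In triode I_D = k_p[V_ov V_SD − ½ V_SD²] and I_D = (V_DD − V_SD)/R_D. Equating: 5.36 V_SD² − 11.94 V_SD + 3.42 = 0, giving V_SD = 0.338 V (the root below V_ov).
I_D = (3.42 − 0.338) / 1.7 = 1.81 mA.

I_D = 1.81 mA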